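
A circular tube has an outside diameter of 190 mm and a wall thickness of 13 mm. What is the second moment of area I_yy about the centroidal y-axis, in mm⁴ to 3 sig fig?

Split into non-overlapping primitives; take the origin at the lower-left of the bounding box.
Outer circle: ⌀190, A = 28 353 mm², x = 95 mm, Ī = 63 971 171 mm⁴.
Bore (subtracted): ⌀164, A = 21 124 mm², x = 95 mm, Ī = 35 509 560 mm⁴.
By symmetry the centroid is at mid-width, x̄ = 95 mm.
All pieces are centred on the centroidal y-axis, so I = ΣĪ (holes subtracted) = 28 461 611 mm⁴.

I_yy ≈ 2.85 × 10⁷ mm⁴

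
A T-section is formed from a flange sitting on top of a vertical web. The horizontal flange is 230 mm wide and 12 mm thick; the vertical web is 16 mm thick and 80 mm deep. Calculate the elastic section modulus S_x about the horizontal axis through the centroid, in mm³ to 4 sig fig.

Treat the section as a set of non-overlapping primitives; coordinates are from the bounding-box lower-left.
Flange: 230 × 12, A = 2 760 mm², y = 86 mm, Ī = 33 120 mm⁴.
Web: 16 × 80, A = 1 280 mm², y = 40 mm, Ī = 682 667 mm⁴.
Centroid: ȳ = ΣA·y / ΣA = 71.4257 mm.
Transfer each piece to the horizontal axis through the centroid using Ī + A·d² with d = y − 71.4257:
  flange: d = 14.5743 mm → contributes +619 369 mm⁴
  web: d = -31.4257 mm → contributes +1 946 766 mm⁴
Total I = 2 566 134 mm⁴.
Extreme fibre distance c = 71.4257 mm; S = I/c = 35927.3 mm³.

S_x ≈ 3.593 × 10⁴ mm³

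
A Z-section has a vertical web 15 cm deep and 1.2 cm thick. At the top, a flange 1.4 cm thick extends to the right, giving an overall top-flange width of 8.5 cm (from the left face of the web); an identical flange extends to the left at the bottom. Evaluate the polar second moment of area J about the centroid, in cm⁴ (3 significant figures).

Split into non-overlapping primitives; take the origin at the lower-left of the bounding box.
Web: 1.2 × 15, A = 18 cm², y = 7.5 cm, Ī = 337.5 cm⁴.
Top flange (beyond web): 7.3 × 1.4, A = 10.22 cm², y = 14.3 cm, Ī = 1.6693 cm⁴.
Bottom flange (beyond web): 7.3 × 1.4, A = 10.22 cm², y = 0.7 cm, Ī = 1.6693 cm⁴.
Centroid: ȳ = ΣA·y / ΣA = 7.5 cm.
Transfer each piece to the centroidal x-axis using Ī + A·d² with d = y − 7.5:
  web: d = 0 cm → contributes +337.5 cm⁴
  top flange (beyond web): d = 6.8 cm → contributes +474.24 cm⁴
  bottom flange (beyond web): d = -6.8 cm → contributes +474.24 cm⁴
Total I = 1 286 cm⁴.
For the y-axis: x̄ = 7.9 cm.
Repeating about the centroidal y-axis gives I_y = 462.13 cm⁴.
Polar second moment: J = I_x + I_y = 1748.1 cm⁴.

J ≈ 1750 cm⁴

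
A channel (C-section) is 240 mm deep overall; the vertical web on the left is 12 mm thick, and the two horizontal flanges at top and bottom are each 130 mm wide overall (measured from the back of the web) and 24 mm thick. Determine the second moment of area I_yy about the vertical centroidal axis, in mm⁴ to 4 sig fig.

I_yy ≈ 1.467 × 10⁷ mm⁴

Break the section into simple shapes (no overlaps), measuring from the bottom-left corner of the bounding box.
Web: 12 × 240, A = 2 880 mm², x = 6 mm, Ī = 34 560 mm⁴.
Top flange (beyond web): 118 × 24, A = 2 832 mm², x = 71 mm, Ī = 3 286 064 mm⁴.
Bottom flange (beyond web): 118 × 24, A = 2 832 mm², x = 71 mm, Ī = 3 286 064 mm⁴.
Centroid: x̄ = ΣA·x / ΣA = 49.0899 mm.
Transfer each piece to the vertical centroidal axis using Ī + A·d² with d = x − 49.0899:
  web: d = -43.0899 mm → contributes +5 381 967 mm⁴
  top flange (beyond web): d = 21.9101 mm → contributes +4 645 574 mm⁴
  bottom flange (beyond web): d = 21.9101 mm → contributes +4 645 574 mm⁴
Total I = 14 673 115 mm⁴.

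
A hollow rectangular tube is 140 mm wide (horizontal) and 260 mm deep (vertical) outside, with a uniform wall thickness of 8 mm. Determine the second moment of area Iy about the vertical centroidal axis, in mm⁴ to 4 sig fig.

Iy ≈ 2.069 × 10⁷ mm⁴

Break the section into simple shapes (no overlaps), measuring from the bottom-left corner of the bounding box.
Outer rectangle: 140 × 260, A = 36 400 mm², x = 70 mm, Ī = 59 453 333 mm⁴.
Inner void (subtracted): 124 × 244, A = 30 256 mm², x = 70 mm, Ī = 38 768 021 mm⁴.
By symmetry the centroid is at mid-width, x̄ = 70 mm.
All pieces are centred on the vertical centroidal axis, so I = ΣĪ (holes subtracted) = 20 685 312 mm⁴.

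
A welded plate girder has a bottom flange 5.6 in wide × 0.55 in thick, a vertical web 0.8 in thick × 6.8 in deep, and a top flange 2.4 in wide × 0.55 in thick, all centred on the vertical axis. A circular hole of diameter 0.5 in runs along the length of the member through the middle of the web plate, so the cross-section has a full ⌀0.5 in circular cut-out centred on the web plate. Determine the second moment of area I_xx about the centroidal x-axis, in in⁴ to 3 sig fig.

I_xx ≈ 76.2 in⁴

Split into non-overlapping primitives; take the origin at the lower-left of the bounding box.
Bottom plate: 5.6 × 0.55, A = 3.08 in², y = 0.275 in, Ī = 0.077642 in⁴.
Web plate: 0.8 × 6.8, A = 5.44 in², y = 3.95 in, Ī = 20.962 in⁴.
Top plate: 2.4 × 0.55, A = 1.32 in², y = 7.625 in, Ī = 0.033275 in⁴.
Hole (subtracted): ⌀0.5, A = 0.19635 in², y = 3.95 in, Ī = 0.003068 in⁴.
Centroid: ȳ = ΣA·y / ΣA = 3.2793 in.
Transfer each piece to the centroidal x-axis using Ī + A·d² with d = y − 3.2793:
  bottom plate: d = -3.0043 in → contributes +27.877 in⁴
  web plate: d = 0.6707 in → contributes +23.409 in⁴
  top plate: d = 4.3457 in → contributes +24.962 in⁴
  hole: d = 0.6707 in → contributes −0.091394 in⁴
Total I = 76.157 in⁴.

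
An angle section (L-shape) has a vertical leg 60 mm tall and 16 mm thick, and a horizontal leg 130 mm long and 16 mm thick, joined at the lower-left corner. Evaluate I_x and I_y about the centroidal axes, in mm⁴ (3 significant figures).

I_x ≈ 6.31 × 10⁵ mm⁴, I_y ≈ 4.65 × 10⁶ mm⁴

Decompose the section into non-overlapping parts with the origin at the bottom-left of its bounding rectangle.
Vertical leg: 16 × 60, A = 960 mm², y = 30 mm, Ī = 288 000 mm⁴.
Horizontal leg (remainder): 114 × 16, A = 1 824 mm², y = 8 mm, Ī = 38 912 mm⁴.
Centroid: ȳ = ΣA·y / ΣA = 15.586 mm.
Transfer each piece to the centroidal x-axis using Ī + A·d² with d = y − 15.586:
  vertical leg: d = 14.414 mm → contributes +487 447 mm⁴
  horizontal leg (remainder): d = -7.5862 mm → contributes +143 884 mm⁴
Total I = 631 331 mm⁴.
For the y-axis: x̄ = 50.586 mm.
Repeating about the centroidal y-axis gives I_y = 4 653 251 mm⁴.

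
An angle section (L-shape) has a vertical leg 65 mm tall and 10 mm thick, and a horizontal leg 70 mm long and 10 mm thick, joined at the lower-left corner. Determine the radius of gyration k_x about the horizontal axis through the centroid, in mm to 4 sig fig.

k_x ≈ 19.39 mm

Split into non-overlapping primitives; take the origin at the lower-left of the bounding box.
Vertical leg: 10 × 65, A = 650 mm², y = 32.5 mm, Ī = 228 854 mm⁴.
Horizontal leg (remainder): 60 × 10, A = 600 mm², y = 5 mm, Ī = 5 000 mm⁴.
Centroid: ȳ = ΣA·y / ΣA = 19.3 mm.
Transfer each piece to the horizontal axis through the centroid using Ī + A·d² with d = y − 19.3:
  vertical leg: d = 13.2 mm → contributes +342 110 mm⁴
  horizontal leg (remainder): d = -14.3 mm → contributes +127 694 mm⁴
Total I = 469 804 mm⁴.
Radius of gyration: k = √(I/A) = √(469 804 / 1 250) = 19.3867 mm.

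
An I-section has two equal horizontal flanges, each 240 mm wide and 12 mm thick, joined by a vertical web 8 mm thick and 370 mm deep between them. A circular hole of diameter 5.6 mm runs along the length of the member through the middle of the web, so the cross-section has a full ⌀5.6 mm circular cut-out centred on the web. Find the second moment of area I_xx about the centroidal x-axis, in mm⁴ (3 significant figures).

Split into non-overlapping primitives; take the origin at the lower-left of the bounding box.
Bottom flange: 240 × 12, A = 2 880 mm², y = 6 mm, Ī = 34 560 mm⁴.
Web: 8 × 370, A = 2 960 mm², y = 197 mm, Ī = 33 768 667 mm⁴.
Top flange: 240 × 12, A = 2 880 mm², y = 388 mm, Ī = 34 560 mm⁴.
Hole (subtracted): ⌀5.6, A = 24.63 mm², y = 197 mm, Ī = 48.275 mm⁴.
By symmetry the centroid is at mid-height, ȳ = 197 mm.
Transfer each piece to the centroidal x-axis using Ī + A·d² with d = y − 197:
  bottom flange: d = -191 mm → contributes +105 099 840 mm⁴
  web: d = 0 mm → contributes +33 768 667 mm⁴
  top flange: d = 191 mm → contributes +105 099 840 mm⁴
  hole: d = 0 mm → contributes −48.275 mm⁴
Total I = 243 968 298 mm⁴.

I_xx ≈ 2.44 × 10⁸ mm⁴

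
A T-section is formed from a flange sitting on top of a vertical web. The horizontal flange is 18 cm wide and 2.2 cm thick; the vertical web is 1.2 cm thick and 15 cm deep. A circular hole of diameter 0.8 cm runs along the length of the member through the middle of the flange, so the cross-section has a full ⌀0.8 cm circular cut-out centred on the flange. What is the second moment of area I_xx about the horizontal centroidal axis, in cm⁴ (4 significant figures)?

Decompose the section into non-overlapping parts with the origin at the bottom-left of its bounding rectangle.
Flange: 18 × 2.2, A = 39.6 cm², y = 16.1 cm, Ī = 15.972 cm⁴.
Web: 1.2 × 15, A = 18 cm², y = 7.5 cm, Ī = 337.5 cm⁴.
Hole (subtracted): ⌀0.8, A = 0.502655 cm², y = 16.1 cm, Ī = 0.0201062 cm⁴.
Centroid: ȳ = ΣA·y / ΣA = 13.3888 cm.
Transfer each piece to the horizontal centroidal axis using Ī + A·d² with d = y − 13.3888:
  flange: d = 2.71116 cm → contributes +307.047 cm⁴
  web: d = -5.88884 cm → contributes +961.712 cm⁴
  hole: d = 2.71116 cm → contributes −3.71481 cm⁴
Total I = 1265.04 cm⁴.

I_xx ≈ 1265 cm⁴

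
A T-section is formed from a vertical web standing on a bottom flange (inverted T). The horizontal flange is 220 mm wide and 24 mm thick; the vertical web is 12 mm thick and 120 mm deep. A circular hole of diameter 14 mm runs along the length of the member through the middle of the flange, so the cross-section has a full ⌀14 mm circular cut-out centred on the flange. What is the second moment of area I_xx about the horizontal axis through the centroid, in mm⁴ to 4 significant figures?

Break the section into simple shapes (no overlaps), measuring from the bottom-left corner of the bounding box.
Flange: 220 × 24, A = 5 280 mm², y = 12 mm, Ī = 253 440 mm⁴.
Web: 12 × 120, A = 1 440 mm², y = 84 mm, Ī = 1 728 000 mm⁴.
Hole (subtracted): ⌀14, A = 153.938 mm², y = 12 mm, Ī = 1885.74 mm⁴.
Centroid: ȳ = ΣA·y / ΣA = 27.7903 mm.
Transfer each piece to the horizontal axis through the centroid using Ī + A·d² with d = y − 27.7903:
  flange: d = -15.7903 mm → contributes +1 569 919 mm⁴
  web: d = 56.2097 mm → contributes +6 277 726 mm⁴
  hole: d = -15.7903 mm → contributes −40267.6 mm⁴
Total I = 7 807 377 mm⁴.

I_xx ≈ 7.807 × 10⁶ mm⁴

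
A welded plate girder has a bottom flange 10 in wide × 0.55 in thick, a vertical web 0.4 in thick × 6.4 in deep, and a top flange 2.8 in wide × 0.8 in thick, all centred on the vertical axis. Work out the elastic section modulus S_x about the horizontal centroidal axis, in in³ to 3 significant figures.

Treat the section as a set of non-overlapping primitives; coordinates are from the bounding-box lower-left.
Bottom plate: 10 × 0.55, A = 5.5 in², y = 0.275 in, Ī = 0.13865 in⁴.
Web plate: 0.4 × 6.4, A = 2.56 in², y = 3.75 in, Ī = 8.7381 in⁴.
Top plate: 2.8 × 0.8, A = 2.24 in², y = 7.35 in, Ī = 0.11947 in⁴.
Centroid: ȳ = ΣA·y / ΣA = 2.6773 in.
Transfer each piece to the horizontal centroidal axis using Ī + A·d² with d = y − 2.6773:
  bottom plate: d = -2.4023 in → contributes +31.88 in⁴
  web plate: d = 1.0727 in → contributes +11.684 in⁴
  top plate: d = 4.6727 in → contributes +49.027 in⁴
Total I = 92.591 in⁴.
Extreme fibre distance c = 5.0727 in; S = I/c = 18.253 in³.

S_x ≈ 18.3 in³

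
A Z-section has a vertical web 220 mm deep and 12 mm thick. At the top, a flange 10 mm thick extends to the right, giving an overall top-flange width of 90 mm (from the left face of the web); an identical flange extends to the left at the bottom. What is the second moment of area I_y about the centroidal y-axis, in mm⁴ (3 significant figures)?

Treat the section as a set of non-overlapping primitives; coordinates are from the bounding-box lower-left.
Web: 12 × 220, A = 2 640 mm², x = 84 mm, Ī = 31 680 mm⁴.
Top flange (beyond web): 78 × 10, A = 780 mm², x = 129 mm, Ī = 395 460 mm⁴.
Bottom flange (beyond web): 78 × 10, A = 780 mm², x = 39 mm, Ī = 395 460 mm⁴.
Centroid: x̄ = ΣA·x / ΣA = 84 mm.
Transfer each piece to the centroidal y-axis using Ī + A·d² with d = x − 84:
  web: d = 0 mm → contributes +31 680 mm⁴
  top flange (beyond web): d = 45 mm → contributes +1 974 960 mm⁴
  bottom flange (beyond web): d = -45 mm → contributes +1 974 960 mm⁴
Total I = 3 981 600 mm⁴.

I_y ≈ 3.98 × 10⁶ mm⁴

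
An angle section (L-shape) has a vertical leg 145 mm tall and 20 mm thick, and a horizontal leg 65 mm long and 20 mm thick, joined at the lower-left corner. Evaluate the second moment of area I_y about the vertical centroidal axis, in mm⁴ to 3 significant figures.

Decompose the section into non-overlapping parts with the origin at the bottom-left of its bounding rectangle.
Vertical leg: 20 × 145, A = 2 900 mm², x = 10 mm, Ī = 96 667 mm⁴.
Horizontal leg (remainder): 45 × 20, A = 900 mm², x = 42.5 mm, Ī = 151 875 mm⁴.
Centroid: x̄ = ΣA·x / ΣA = 17.697 mm.
Transfer each piece to the vertical centroidal axis using Ī + A·d² with d = x − 17.697:
  vertical leg: d = -7.6974 mm → contributes +268 490 mm⁴
  horizontal leg (remainder): d = 24.803 mm → contributes +705 528 mm⁴
Total I = 974 019 mm⁴.

I_y ≈ 9.74 × 10⁵ mm⁴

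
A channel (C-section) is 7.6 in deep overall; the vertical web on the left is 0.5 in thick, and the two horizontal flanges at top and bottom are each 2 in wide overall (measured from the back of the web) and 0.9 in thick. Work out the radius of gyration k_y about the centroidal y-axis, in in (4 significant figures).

Decompose the section into non-overlapping parts with the origin at the bottom-left of its bounding rectangle.
Web: 0.5 × 7.6, A = 3.8 in², x = 0.25 in, Ī = 0.0791667 in⁴.
Top flange (beyond web): 1.5 × 0.9, A = 1.35 in², x = 1.25 in, Ī = 0.253125 in⁴.
Bottom flange (beyond web): 1.5 × 0.9, A = 1.35 in², x = 1.25 in, Ī = 0.253125 in⁴.
Centroid: x̄ = ΣA·x / ΣA = 0.665385 in.
Transfer each piece to the centroidal y-axis using Ī + A·d² with d = x − 0.665385:
  web: d = -0.415385 in → contributes +0.734835 in⁴
  top flange (beyond web): d = 0.584615 in → contributes +0.714521 in⁴
  bottom flange (beyond web): d = 0.584615 in → contributes +0.714521 in⁴
Total I = 2.16388 in⁴.
Radius of gyration: k = √(I/A) = √(2.16388 / 6.5) = 0.576979 in.

k_y ≈ 0.5770 in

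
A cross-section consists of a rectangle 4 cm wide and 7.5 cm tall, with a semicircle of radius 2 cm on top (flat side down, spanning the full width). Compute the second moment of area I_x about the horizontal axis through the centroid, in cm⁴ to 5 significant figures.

Decompose the section into non-overlapping parts with the origin at the bottom-left of its bounding rectangle.
Rectangular body: 4 × 7.5, A = 30 cm², y = 3.75 cm, Ī = 140.625 cm⁴.
Semicircular cap: semicircle r = 2, A = 6.283185 cm², y = 8.348826 cm, Ī = 1.756111 cm⁴.
Centroid: ȳ = ΣA·y / ΣA = 4.546382 cm.
Transfer each piece to the horizontal axis through the centroid using Ī + A·d² with d = y − 4.546382:
  rectangular body: d = -0.7963821 cm → contributes +159.6517 cm⁴
  semicircular cap: d = 3.802444 cm → contributes +92.60207 cm⁴
Total I = 252.2538 cm⁴.

I_x ≈ 252.25 cm⁴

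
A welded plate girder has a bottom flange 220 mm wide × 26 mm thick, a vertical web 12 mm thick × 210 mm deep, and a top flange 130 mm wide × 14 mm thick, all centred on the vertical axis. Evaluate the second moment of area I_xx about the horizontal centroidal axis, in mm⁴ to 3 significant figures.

Decompose the section into non-overlapping parts with the origin at the bottom-left of its bounding rectangle.
Bottom plate: 220 × 26, A = 5 720 mm², y = 13 mm, Ī = 322 227 mm⁴.
Web plate: 12 × 210, A = 2 520 mm², y = 131 mm, Ī = 9 261 000 mm⁴.
Top plate: 130 × 14, A = 1 820 mm², y = 243 mm, Ī = 29 727 mm⁴.
Centroid: ȳ = ΣA·y / ΣA = 84.169 mm.
Transfer each piece to the horizontal centroidal axis using Ī + A·d² with d = y − 84.169:
  bottom plate: d = -71.169 mm → contributes +29 294 167 mm⁴
  web plate: d = 46.831 mm → contributes +14 787 723 mm⁴
  top plate: d = 158.83 mm → contributes +45 943 396 mm⁴
Total I = 90 025 286 mm⁴.

I_xx ≈ 9.00 × 10⁷ mm⁴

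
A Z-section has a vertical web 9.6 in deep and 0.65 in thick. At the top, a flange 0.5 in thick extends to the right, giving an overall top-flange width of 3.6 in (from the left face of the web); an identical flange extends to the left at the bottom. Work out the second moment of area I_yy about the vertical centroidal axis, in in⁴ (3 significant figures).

Treat the section as a set of non-overlapping primitives; coordinates are from the bounding-box lower-left.
Web: 0.65 × 9.6, A = 6.24 in², x = 3.275 in, Ī = 0.2197 in⁴.
Top flange (beyond web): 2.95 × 0.5, A = 1.475 in², x = 5.075 in, Ī = 1.0697 in⁴.
Bottom flange (beyond web): 2.95 × 0.5, A = 1.475 in², x = 1.475 in, Ī = 1.0697 in⁴.
Centroid: x̄ = ΣA·x / ΣA = 3.275 in.
Transfer each piece to the vertical centroidal axis using Ī + A·d² with d = x − 3.275:
  web: d = 0 in → contributes +0.2197 in⁴
  top flange (beyond web): d = 1.8 in → contributes +5.8487 in⁴
  bottom flange (beyond web): d = -1.8 in → contributes +5.8487 in⁴
Total I = 11.917 in⁴.

I_yy ≈ 11.9 in⁴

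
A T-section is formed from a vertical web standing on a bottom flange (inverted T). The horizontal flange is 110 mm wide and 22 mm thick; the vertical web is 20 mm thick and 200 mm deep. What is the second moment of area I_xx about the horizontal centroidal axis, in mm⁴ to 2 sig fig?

Treat the section as a set of non-overlapping primitives; coordinates are from the bounding-box lower-left.
Flange: 110 × 22, A = 2 420 mm², y = 11 mm, Ī = 97 607 mm⁴.
Web: 20 × 200, A = 4 000 mm², y = 122 mm, Ī = 13 333 333 mm⁴.
Centroid: ȳ = ΣA·y / ΣA = 80.16 mm.
Transfer each piece to the horizontal centroidal axis using Ī + A·d² with d = y − 80.16:
  flange: d = -69.16 mm → contributes +11 672 347 mm⁴
  web: d = 41.84 mm → contributes +20 336 051 mm⁴
Total I = 32 008 398 mm⁴.

I_xx ≈ 3.2 × 10⁷ mm⁴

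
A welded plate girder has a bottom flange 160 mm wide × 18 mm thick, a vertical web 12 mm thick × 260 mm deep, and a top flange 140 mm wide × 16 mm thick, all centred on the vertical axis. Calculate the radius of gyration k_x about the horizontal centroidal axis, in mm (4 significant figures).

k_x ≈ 118.1 mm

Decompose the section into non-overlapping parts with the origin at the bottom-left of its bounding rectangle.
Bottom plate: 160 × 18, A = 2 880 mm², y = 9 mm, Ī = 77 760 mm⁴.
Web plate: 12 × 260, A = 3 120 mm², y = 148 mm, Ī = 17 576 000 mm⁴.
Top plate: 140 × 16, A = 2 240 mm², y = 286 mm, Ī = 47786.7 mm⁴.
Centroid: ȳ = ΣA·y / ΣA = 136.932 mm.
Transfer each piece to the horizontal centroidal axis using Ī + A·d² with d = y − 136.932:
  bottom plate: d = -127.932 mm → contributes +47 213 587 mm⁴
  web plate: d = 11.068 mm → contributes +17 958 199 mm⁴
  top plate: d = 149.068 mm → contributes +49 823 402 mm⁴
Total I = 114 995 189 mm⁴.
Radius of gyration: k = √(I/A) = √(114 995 189 / 8 240) = 118.134 mm.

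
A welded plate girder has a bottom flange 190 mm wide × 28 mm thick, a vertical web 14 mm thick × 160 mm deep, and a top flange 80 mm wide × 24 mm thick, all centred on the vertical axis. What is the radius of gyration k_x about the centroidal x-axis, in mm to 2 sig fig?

Split into non-overlapping primitives; take the origin at the lower-left of the bounding box.
Bottom plate: 190 × 28, A = 5 320 mm², y = 14 mm, Ī = 347 573 mm⁴.
Web plate: 14 × 160, A = 2 240 mm², y = 108 mm, Ī = 4 778 667 mm⁴.
Top plate: 80 × 24, A = 1 920 mm², y = 200 mm, Ī = 92 160 mm⁴.
Centroid: ȳ = ΣA·y / ΣA = 73.88 mm.
Transfer each piece to the centroidal x-axis using Ī + A·d² with d = y − 73.88:
  bottom plate: d = -59.88 mm → contributes +19 424 225 mm⁴
  web plate: d = 34.12 mm → contributes +7 386 134 mm⁴
  top plate: d = 126.1 mm → contributes +30 631 269 mm⁴
Total I = 57 441 628 mm⁴.
Radius of gyration: k = √(I/A) = √(57 441 628 / 9 480) = 77.84 mm.

k_x ≈ 78 mm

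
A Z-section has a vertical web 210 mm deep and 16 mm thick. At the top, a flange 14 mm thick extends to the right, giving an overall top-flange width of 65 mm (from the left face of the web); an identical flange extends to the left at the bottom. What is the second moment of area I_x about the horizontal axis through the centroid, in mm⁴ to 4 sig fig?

I_x ≈ 2.555 × 10⁷ mm⁴

Treat the section as a set of non-overlapping primitives; coordinates are from the bounding-box lower-left.
Web: 16 × 210, A = 3 360 mm², y = 105 mm, Ī = 12 348 000 mm⁴.
Top flange (beyond web): 49 × 14, A = 686 mm², y = 203 mm, Ī = 11204.7 mm⁴.
Bottom flange (beyond web): 49 × 14, A = 686 mm², y = 7 mm, Ī = 11204.7 mm⁴.
Centroid: ȳ = ΣA·y / ΣA = 105 mm.
Transfer each piece to the horizontal axis through the centroid using Ī + A·d² with d = y − 105:
  web: d = 0 mm → contributes +12 348 000 mm⁴
  top flange (beyond web): d = 98 mm → contributes +6 599 549 mm⁴
  bottom flange (beyond web): d = -98 mm → contributes +6 599 549 mm⁴
Total I = 25 547 097 mm⁴.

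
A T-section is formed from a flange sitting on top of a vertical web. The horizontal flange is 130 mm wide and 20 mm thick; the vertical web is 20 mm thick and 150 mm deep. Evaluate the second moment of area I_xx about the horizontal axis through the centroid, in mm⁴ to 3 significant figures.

Decompose the section into non-overlapping parts with the origin at the bottom-left of its bounding rectangle.
Flange: 130 × 20, A = 2 600 mm², y = 160 mm, Ī = 86 667 mm⁴.
Web: 20 × 150, A = 3 000 mm², y = 75 mm, Ī = 5 625 000 mm⁴.
Centroid: ȳ = ΣA·y / ΣA = 114.46 mm.
Transfer each piece to the horizontal axis through the centroid using Ī + A·d² with d = y − 114.46:
  flange: d = 45.536 mm → contributes +5 477 770 mm⁴
  web: d = -39.464 mm → contributes +10 297 290 mm⁴
Total I = 15 775 060 mm⁴.

I_xx ≈ 1.58 × 10⁷ mm⁴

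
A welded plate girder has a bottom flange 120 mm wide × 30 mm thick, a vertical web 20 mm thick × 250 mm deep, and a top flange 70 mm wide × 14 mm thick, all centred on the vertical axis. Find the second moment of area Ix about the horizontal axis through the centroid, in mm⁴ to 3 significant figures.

Ix ≈ 9.93 × 10⁷ mm⁴

Break the section into simple shapes (no overlaps), measuring from the bottom-left corner of the bounding box.
Bottom plate: 120 × 30, A = 3 600 mm², y = 15 mm, Ī = 270 000 mm⁴.
Web plate: 20 × 250, A = 5 000 mm², y = 155 mm, Ī = 26 041 667 mm⁴.
Top plate: 70 × 14, A = 980 mm², y = 287 mm, Ī = 16 007 mm⁴.
Centroid: ȳ = ΣA·y / ΣA = 115.89 mm.
Transfer each piece to the horizontal axis through the centroid using Ī + A·d² with d = y − 115.89:
  bottom plate: d = -100.89 mm → contributes +36 916 215 mm⁴
  web plate: d = 39.106 mm → contributes +33 688 247 mm⁴
  top plate: d = 171.11 mm → contributes +28 707 883 mm⁴
Total I = 99 312 345 mm⁴.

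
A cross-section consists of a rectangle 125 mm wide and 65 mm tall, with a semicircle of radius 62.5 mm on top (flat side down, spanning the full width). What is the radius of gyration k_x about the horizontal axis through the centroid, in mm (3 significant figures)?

k_x ≈ 34.2 mm

Split into non-overlapping primitives; take the origin at the lower-left of the bounding box.
Rectangular body: 125 × 65, A = 8 125 mm², y = 32.5 mm, Ī = 2 860 677 mm⁴.
Semicircular cap: semicircle r = 62.5, A = 6135.9 mm², y = 91.526 mm, Ī = 1 674 758 mm⁴.
Centroid: ȳ = ΣA·y / ΣA = 57.897 mm.
Transfer each piece to the horizontal axis through the centroid using Ī + A·d² with d = y − 57.897:
  rectangular body: d = -25.397 mm → contributes +8 101 169 mm⁴
  semicircular cap: d = 33.629 mm → contributes +8 614 055 mm⁴
Total I = 16 715 224 mm⁴.
Radius of gyration: k = √(I/A) = √(16 715 224 / 14 261) = 34.236 mm.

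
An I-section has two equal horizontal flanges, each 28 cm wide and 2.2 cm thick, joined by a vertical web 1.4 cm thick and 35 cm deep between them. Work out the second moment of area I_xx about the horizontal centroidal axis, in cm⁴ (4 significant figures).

I_xx ≈ 4.767 × 10⁴ cm⁴

Decompose the section into non-overlapping parts with the origin at the bottom-left of its bounding rectangle.
Bottom flange: 28 × 2.2, A = 61.6 cm², y = 1.1 cm, Ī = 24.8453 cm⁴.
Web: 1.4 × 35, A = 49 cm², y = 19.7 cm, Ī = 5002.08 cm⁴.
Top flange: 28 × 2.2, A = 61.6 cm², y = 38.3 cm, Ī = 24.8453 cm⁴.
By symmetry the centroid is at mid-height, ȳ = 19.7 cm.
Transfer each piece to the horizontal centroidal axis using Ī + A·d² with d = y − 19.7:
  bottom flange: d = -18.6 cm → contributes +21 336 cm⁴
  web: d = 0 cm → contributes +5002.08 cm⁴
  top flange: d = 18.6 cm → contributes +21 336 cm⁴
Total I = 47 674 cm⁴.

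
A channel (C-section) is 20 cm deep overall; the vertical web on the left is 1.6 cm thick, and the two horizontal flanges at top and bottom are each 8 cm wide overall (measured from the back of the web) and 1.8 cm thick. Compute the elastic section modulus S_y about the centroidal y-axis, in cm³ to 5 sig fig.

S_y ≈ 54.256 cm³

Split into non-overlapping primitives; take the origin at the lower-left of the bounding box.
Web: 1.6 × 20, A = 32 cm², x = 0.8 cm, Ī = 6.826667 cm⁴.
Top flange (beyond web): 6.4 × 1.8, A = 11.52 cm², x = 4.8 cm, Ī = 39.3216 cm⁴.
Bottom flange (beyond web): 6.4 × 1.8, A = 11.52 cm², x = 4.8 cm, Ī = 39.3216 cm⁴.
Centroid: x̄ = ΣA·x / ΣA = 2.474419 cm.
Transfer each piece to the centroidal y-axis using Ī + A·d² with d = x − 2.474419:
  web: d = -1.674419 cm → contributes +96.54435 cm⁴
  top flange (beyond web): d = 2.325581 cm → contributes +101.6255 cm⁴
  bottom flange (beyond web): d = 2.325581 cm → contributes +101.6255 cm⁴
Total I = 299.7954 cm⁴.
Extreme fibre distance c = 5.525581 cm; S = I/c = 54.25591 cm³.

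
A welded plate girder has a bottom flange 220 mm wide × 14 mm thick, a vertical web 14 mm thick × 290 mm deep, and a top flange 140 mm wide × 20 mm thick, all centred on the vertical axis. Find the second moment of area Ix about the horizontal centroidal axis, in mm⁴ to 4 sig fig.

Break the section into simple shapes (no overlaps), measuring from the bottom-left corner of the bounding box.
Bottom plate: 220 × 14, A = 3 080 mm², y = 7 mm, Ī = 50306.7 mm⁴.
Web plate: 14 × 290, A = 4 060 mm², y = 159 mm, Ī = 28 453 833 mm⁴.
Top plate: 140 × 20, A = 2 800 mm², y = 314 mm, Ī = 93333.3 mm⁴.
Centroid: ȳ = ΣA·y / ΣA = 155.563 mm.
Transfer each piece to the horizontal centroidal axis using Ī + A·d² with d = y − 155.563:
  bottom plate: d = -148.563 mm → contributes +68 029 227 mm⁴
  web plate: d = 3.43662 mm → contributes +28 501 783 mm⁴
  top plate: d = 158.437 mm → contributes +70 379 388 mm⁴
Total I = 166 910 398 mm⁴.

Ix ≈ 1.669 × 10⁸ mm⁴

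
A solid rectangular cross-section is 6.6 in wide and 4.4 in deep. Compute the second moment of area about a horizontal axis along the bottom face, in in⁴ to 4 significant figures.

I_base ≈ 187.4 in⁴

The section: 6.6 × 4.4, A = 29.04 in², y = 2.2 in, Ī = 46.8512 in⁴.
Transfer it to the base of the section using Ī + A·d² with d = y − 0:
  the section: d = 2.2 in → contributes +187.405 in⁴
Total I = 187.405 in⁴.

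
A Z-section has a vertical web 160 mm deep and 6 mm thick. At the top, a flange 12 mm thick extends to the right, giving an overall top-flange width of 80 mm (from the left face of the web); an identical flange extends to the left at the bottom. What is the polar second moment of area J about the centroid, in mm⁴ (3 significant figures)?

J ≈ 1.54 × 10⁷ mm⁴

Decompose the section into non-overlapping parts with the origin at the bottom-left of its bounding rectangle.
Web: 6 × 160, A = 960 mm², y = 80 mm, Ī = 2 048 000 mm⁴.
Top flange (beyond web): 74 × 12, A = 888 mm², y = 154 mm, Ī = 10 656 mm⁴.
Bottom flange (beyond web): 74 × 12, A = 888 mm², y = 6 mm, Ī = 10 656 mm⁴.
Centroid: ȳ = ΣA·y / ΣA = 80 mm.
Transfer each piece to the centroidal x-axis using Ī + A·d² with d = y − 80:
  web: d = 0 mm → contributes +2 048 000 mm⁴
  top flange (beyond web): d = 74 mm → contributes +4 873 344 mm⁴
  bottom flange (beyond web): d = -74 mm → contributes +4 873 344 mm⁴
Total I = 11 794 688 mm⁴.
For the y-axis: x̄ = 77 mm.
Repeating about the centroidal y-axis gives I_y = 3 654 928 mm⁴.
Polar second moment: J = I_x + I_y = 15 449 616 mm⁴.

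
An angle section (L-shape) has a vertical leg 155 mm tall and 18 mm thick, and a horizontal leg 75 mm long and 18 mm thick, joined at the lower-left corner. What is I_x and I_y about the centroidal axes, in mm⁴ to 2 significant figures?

Break the section into simple shapes (no overlaps), measuring from the bottom-left corner of the bounding box.
Vertical leg: 18 × 155, A = 2 790 mm², y = 77.5 mm, Ī = 5 585 813 mm⁴.
Horizontal leg (remainder): 57 × 18, A = 1 026 mm², y = 9 mm, Ī = 27 702 mm⁴.
Centroid: ȳ = ΣA·y / ΣA = 59.08 mm.
Transfer each piece to the centroidal x-axis using Ī + A·d² with d = y − 59.08:
  vertical leg: d = 18.42 mm → contributes +6 532 188 mm⁴
  horizontal leg (remainder): d = -50.08 mm → contributes +2 601 178 mm⁴
Total I = 9 133 366 mm⁴.
For the y-axis: x̄ = 19.08 mm.
Repeating about the centroidal y-axis gives I_y = 1 408 006 mm⁴.

I_x ≈ 9.1 × 10⁶ mm⁴, I_y ≈ 1.4 × 10⁶ mm⁴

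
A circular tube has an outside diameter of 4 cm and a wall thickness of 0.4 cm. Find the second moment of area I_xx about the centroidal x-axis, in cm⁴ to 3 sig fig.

Decompose the section into non-overlapping parts with the origin at the bottom-left of its bounding rectangle.
Outer circle: ⌀4, A = 12.566 cm², y = 2 cm, Ī = 12.566 cm⁴.
Bore (subtracted): ⌀3.2, A = 8.0425 cm², y = 2 cm, Ī = 5.1472 cm⁴.
By symmetry the centroid is at mid-height, ȳ = 2 cm.
All pieces are centred on the centroidal x-axis, so I = ΣĪ (holes subtracted) = 7.4192 cm⁴.

I_xx ≈ 7.42 cm⁴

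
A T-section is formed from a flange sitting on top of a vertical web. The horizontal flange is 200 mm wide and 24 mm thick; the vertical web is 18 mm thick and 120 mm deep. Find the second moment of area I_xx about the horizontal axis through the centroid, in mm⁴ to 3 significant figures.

Break the section into simple shapes (no overlaps), measuring from the bottom-left corner of the bounding box.
Flange: 200 × 24, A = 4 800 mm², y = 132 mm, Ī = 230 400 mm⁴.
Web: 18 × 120, A = 2 160 mm², y = 60 mm, Ī = 2 592 000 mm⁴.
Centroid: ȳ = ΣA·y / ΣA = 109.66 mm.
Transfer each piece to the horizontal axis through the centroid using Ī + A·d² with d = y − 109.66:
  flange: d = 22.345 mm → contributes +2 626 998 mm⁴
  web: d = -49.655 mm → contributes +7 917 774 mm⁴
Total I = 10 544 772 mm⁴.

I_xx ≈ 1.05 × 10⁷ mm⁴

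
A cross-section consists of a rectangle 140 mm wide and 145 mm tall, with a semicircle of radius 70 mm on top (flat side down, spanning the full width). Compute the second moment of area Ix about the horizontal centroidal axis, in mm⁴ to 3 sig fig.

Ix ≈ 9.65 × 10⁷ mm⁴

Split into non-overlapping primitives; take the origin at the lower-left of the bounding box.
Rectangular body: 140 × 145, A = 20 300 mm², y = 72.5 mm, Ī = 35 567 292 mm⁴.
Semicircular cap: semicircle r = 70, A = 7696.9 mm², y = 174.71 mm, Ī = 2 635 265 mm⁴.
Centroid: ȳ = ΣA·y / ΣA = 100.6 mm.
Transfer each piece to the horizontal centroidal axis using Ī + A·d² with d = y − 100.6:
  rectangular body: d = -28.099 mm → contributes +51 595 524 mm⁴
  semicircular cap: d = 74.11 mm → contributes +44 908 521 mm⁴
Total I = 96 504 044 mm⁴.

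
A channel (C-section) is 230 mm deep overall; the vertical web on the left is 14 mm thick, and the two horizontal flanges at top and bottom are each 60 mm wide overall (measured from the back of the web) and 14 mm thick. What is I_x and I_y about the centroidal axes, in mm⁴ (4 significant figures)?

I_x ≈ 2.924 × 10⁷ mm⁴, I_y ≈ 1.108 × 10⁶ mm⁴

Treat the section as a set of non-overlapping primitives; coordinates are from the bounding-box lower-left.
Web: 14 × 230, A = 3 220 mm², y = 115 mm, Ī = 14 194 833 mm⁴.
Top flange (beyond web): 46 × 14, A = 644 mm², y = 223 mm, Ī = 10518.7 mm⁴.
Bottom flange (beyond web): 46 × 14, A = 644 mm², y = 7 mm, Ī = 10518.7 mm⁴.
By symmetry the centroid is at mid-height, ȳ = 115 mm.
Transfer each piece to the centroidal x-axis using Ī + A·d² with d = y − 115:
  web: d = 0 mm → contributes +14 194 833 mm⁴
  top flange (beyond web): d = 108 mm → contributes +7 522 135 mm⁴
  bottom flange (beyond web): d = -108 mm → contributes +7 522 135 mm⁴
Total I = 29 239 103 mm⁴.
For the y-axis: x̄ = 15.5714 mm.
Repeating about the centroidal y-axis gives I_y = 1 107 711 mm⁴.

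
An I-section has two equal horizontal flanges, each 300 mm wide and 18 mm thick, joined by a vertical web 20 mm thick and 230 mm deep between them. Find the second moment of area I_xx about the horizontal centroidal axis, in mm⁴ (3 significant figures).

I_xx ≈ 1.87 × 10⁸ mm⁴

Break the section into simple shapes (no overlaps), measuring from the bottom-left corner of the bounding box.
Bottom flange: 300 × 18, A = 5 400 mm², y = 9 mm, Ī = 145 800 mm⁴.
Web: 20 × 230, A = 4 600 mm², y = 133 mm, Ī = 20 278 333 mm⁴.
Top flange: 300 × 18, A = 5 400 mm², y = 257 mm, Ī = 145 800 mm⁴.
By symmetry the centroid is at mid-height, ȳ = 133 mm.
Transfer each piece to the horizontal centroidal axis using Ī + A·d² with d = y − 133:
  bottom flange: d = -124 mm → contributes +83 176 200 mm⁴
  web: d = 0 mm → contributes +20 278 333 mm⁴
  top flange: d = 124 mm → contributes +83 176 200 mm⁴
Total I = 186 630 733 mm⁴.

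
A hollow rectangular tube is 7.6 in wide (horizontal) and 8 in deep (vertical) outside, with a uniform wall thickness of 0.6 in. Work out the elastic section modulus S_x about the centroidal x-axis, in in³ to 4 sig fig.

S_x ≈ 39.14 in³

Decompose the section into non-overlapping parts with the origin at the bottom-left of its bounding rectangle.
Outer rectangle: 7.6 × 8, A = 60.8 in², y = 4 in, Ī = 324.267 in⁴.
Inner void (subtracted): 6.4 × 6.8, A = 43.52 in², y = 4 in, Ī = 167.697 in⁴.
By symmetry the centroid is at mid-height, ȳ = 4 in.
All pieces are centred on the centroidal x-axis, so I = ΣĪ (holes subtracted) = 156.57 in⁴.
Extreme fibre distance c = 4 in; S = I/c = 39.1424 in³.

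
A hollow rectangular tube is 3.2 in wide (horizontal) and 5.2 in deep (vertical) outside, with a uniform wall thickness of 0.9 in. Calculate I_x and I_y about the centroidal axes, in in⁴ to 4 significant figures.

Break the section into simple shapes (no overlaps), measuring from the bottom-left corner of the bounding box.
Outer rectangle: 3.2 × 5.2, A = 16.64 in², y = 2.6 in, Ī = 37.4955 in⁴.
Inner void (subtracted): 1.4 × 3.4, A = 4.76 in², y = 2.6 in, Ī = 4.58547 in⁴.
By symmetry the centroid is at mid-height, ȳ = 2.6 in.
All pieces are centred on the centroidal x-axis, so I = ΣĪ (holes subtracted) = 32.91 in⁴.
Repeating about the centroidal y-axis gives I_y = 13.422 in⁴.

I_x ≈ 32.91 in⁴, I_y ≈ 13.42 in⁴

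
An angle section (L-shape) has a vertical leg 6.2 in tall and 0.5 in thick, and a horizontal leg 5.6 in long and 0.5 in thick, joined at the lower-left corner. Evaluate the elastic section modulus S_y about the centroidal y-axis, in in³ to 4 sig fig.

Split into non-overlapping primitives; take the origin at the lower-left of the bounding box.
Vertical leg: 0.5 × 6.2, A = 3.1 in², x = 0.25 in, Ī = 0.0645833 in⁴.
Horizontal leg (remainder): 5.1 × 0.5, A = 2.55 in², x = 3.05 in, Ī = 5.52713 in⁴.
Centroid: x̄ = ΣA·x / ΣA = 1.51372 in.
Transfer each piece to the centroidal y-axis using Ī + A·d² with d = x − 1.51372:
  vertical leg: d = -1.26372 in → contributes +5.01522 in⁴
  horizontal leg (remainder): d = 1.53628 in → contributes +11.5455 in⁴
Total I = 16.5608 in⁴.
Extreme fibre distance c = 4.08628 in; S = I/c = 4.05277 in³.

S_y ≈ 4.053 in³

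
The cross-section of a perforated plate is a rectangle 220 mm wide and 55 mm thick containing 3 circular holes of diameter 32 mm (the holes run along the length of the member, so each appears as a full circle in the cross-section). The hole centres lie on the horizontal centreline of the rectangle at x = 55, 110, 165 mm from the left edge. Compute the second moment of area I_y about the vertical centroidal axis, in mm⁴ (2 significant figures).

I_y ≈ 4.4 × 10⁷ mm⁴

Break the section into simple shapes (no overlaps), measuring from the bottom-left corner of the bounding box.
Plate: 220 × 55, A = 12 100 mm², x = 110 mm, Ī = 48 803 333 mm⁴.
Hole 1 (subtracted): ⌀32, A = 804.2 mm², x = 55 mm, Ī = 51 472 mm⁴.
Hole 2 (subtracted): ⌀32, A = 804.2 mm², x = 110 mm, Ī = 51 472 mm⁴.
Hole 3 (subtracted): ⌀32, A = 804.2 mm², x = 165 mm, Ī = 51 472 mm⁴.
By symmetry the centroid is at mid-width, x̄ = 110 mm.
Transfer each piece to the vertical centroidal axis using Ī + A·d² with d = x − 110:
  plate: d = 0 mm → contributes +48 803 333 mm⁴
  hole 1: d = -55 mm → contributes −2 484 321 mm⁴
  hole 2: d = 0 mm → contributes −51 472 mm⁴
  hole 3: d = 55 mm → contributes −2 484 321 mm⁴
Total I = 43 783 219 mm⁴.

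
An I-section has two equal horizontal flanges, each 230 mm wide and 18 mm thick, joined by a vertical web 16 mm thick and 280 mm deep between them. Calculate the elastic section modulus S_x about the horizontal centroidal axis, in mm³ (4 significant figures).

S_x ≈ 1.350 × 10⁶ mm³

Treat the section as a set of non-overlapping primitives; coordinates are from the bounding-box lower-left.
Bottom flange: 230 × 18, A = 4 140 mm², y = 9 mm, Ī = 111 780 mm⁴.
Web: 16 × 280, A = 4 480 mm², y = 158 mm, Ī = 29 269 333 mm⁴.
Top flange: 230 × 18, A = 4 140 mm², y = 307 mm, Ī = 111 780 mm⁴.
By symmetry the centroid is at mid-height, ȳ = 158 mm.
Transfer each piece to the horizontal centroidal axis using Ī + A·d² with d = y − 158:
  bottom flange: d = -149 mm → contributes +92 023 920 mm⁴
  web: d = 0 mm → contributes +29 269 333 mm⁴
  top flange: d = 149 mm → contributes +92 023 920 mm⁴
Total I = 213 317 173 mm⁴.
Extreme fibre distance c = 158 mm; S = I/c = 1 350 109 mm³.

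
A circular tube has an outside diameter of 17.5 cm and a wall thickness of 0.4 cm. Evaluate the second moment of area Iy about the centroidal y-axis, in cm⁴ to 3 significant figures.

Iy ≈ 786 cm⁴

Break the section into simple shapes (no overlaps), measuring from the bottom-left corner of the bounding box.
Outer circle: ⌀17.5, A = 240.53 cm², x = 8.75 cm, Ī = 4603.9 cm⁴.
Bore (subtracted): ⌀16.7, A = 219.04 cm², x = 8.75 cm, Ī = 3 818 cm⁴.
By symmetry the centroid is at mid-width, x̄ = 8.75 cm.
All pieces are centred on the centroidal y-axis, so I = ΣĪ (holes subtracted) = 785.86 cm⁴.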